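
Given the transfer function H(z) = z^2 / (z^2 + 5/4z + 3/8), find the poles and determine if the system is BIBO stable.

Poles are roots of the denominator: z^2 + 5/4z + 3/8 = 0.
Quadratic formula: z = [-(5/4) +/- sqrt((5/4)^2 - 4*(3/8))] / 2
Discriminant = 25/16 - 3/2 = 1/16; sqrt = 1/4.
z = (-5/4 +/- 1/4) / 2 => z = -1/2 or z = -3/4.
|p1| = 1/2, |p2| = 3/4.
For BIBO stability, all poles must lie inside the unit circle (|p| < 1).
System is STABLE since both |p| < 1.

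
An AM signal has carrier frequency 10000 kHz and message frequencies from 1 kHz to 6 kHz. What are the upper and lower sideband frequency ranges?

Upper sideband (USB) = fc + [fm_low, fm_high] = 10000 + [1, 6] = [10001, 10006] kHz
Lower sideband (LSB) = fc - [fm_high, fm_low] = 10000 - [6, 1] = [9994, 9999] kHz
Total occupied spectrum: 9994 kHz to 10006 kHz (plus carrier at 10000 kHz)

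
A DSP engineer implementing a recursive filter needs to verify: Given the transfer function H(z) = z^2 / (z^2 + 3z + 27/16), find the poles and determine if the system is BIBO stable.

Poles are roots of the denominator: z^2 + 3z + 27/16 = 0.
Quadratic formula: z = [-(3) +/- sqrt((3)^2 - 4*(27/16))] / 2
Discriminant = 9 - 27/4 = 9/4; sqrt = 3/2.
z = (-3 +/- 3/2) / 2 => z = -3/4 or z = -9/4.
|p1| = 9/4, |p2| = 3/4.
For BIBO stability, all poles must lie inside the unit circle (|p| < 1).
System is UNSTABLE since at least one |p| >= 1.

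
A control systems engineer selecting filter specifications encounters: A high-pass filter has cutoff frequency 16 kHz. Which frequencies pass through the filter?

A high-pass filter passes all frequencies above the cutoff frequency 16 kHz and attenuates lower frequencies.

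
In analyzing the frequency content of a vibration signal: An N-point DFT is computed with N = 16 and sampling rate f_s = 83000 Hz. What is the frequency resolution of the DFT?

DFT frequency resolution = f_s / N
= 83000 / 16 = 10375/2 Hz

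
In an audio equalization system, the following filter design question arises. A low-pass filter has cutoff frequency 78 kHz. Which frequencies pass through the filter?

A low-pass filter passes all frequencies below the cutoff frequency 78 kHz and attenuates higher frequencies.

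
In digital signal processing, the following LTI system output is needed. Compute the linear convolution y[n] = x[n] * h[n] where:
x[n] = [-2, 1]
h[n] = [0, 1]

y[n] = sum_k x[k]*h[n-k]. Output length = len(x) + len(h) - 1 = 2 + 2 - 1 = 3.
y[0] = -2*0 = 0
y[1] = 1*0 + -2*1 = -2
y[2] = 1*1 = 1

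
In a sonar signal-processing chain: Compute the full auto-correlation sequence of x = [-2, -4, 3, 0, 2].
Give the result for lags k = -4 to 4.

r_xx[k] = sum_m x[m]*x[m+k], indexed from 0, for k = -4 to 4:
  r_xx[-4] = x[4]*x[0] = -4
  r_xx[-3] = x[3]*x[0] + x[4]*x[1] = -8
  r_xx[-2] = x[2]*x[0] + x[3]*x[1] + x[4]*x[2] = 0
  r_xx[-1] = x[1]*x[0] + x[2]*x[1] + x[3]*x[2] + x[4]*x[3] = -4
  r_xx[0] = x[0]*x[0] + x[1]*x[1] + x[2]*x[2] + x[3]*x[3] + x[4]*x[4] = 33
  r_xx[1] = x[0]*x[1] + x[1]*x[2] + x[2]*x[3] + x[3]*x[4] = -4
  r_xx[2] = x[0]*x[2] + x[1]*x[3] + x[2]*x[4] = 0
  r_xx[3] = x[0]*x[3] + x[1]*x[4] = -8
  r_xx[4] = x[0]*x[4] = -4
r_xx = [-4, -8, 0, -4, 33, -4, 0, -8, -4]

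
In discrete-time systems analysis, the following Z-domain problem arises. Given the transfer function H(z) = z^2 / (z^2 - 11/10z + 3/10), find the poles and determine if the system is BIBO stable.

Poles are roots of the denominator: z^2 - 11/10z + 3/10 = 0.
Quadratic formula: z = [-(-11/10) +/- sqrt((-11/10)^2 - 4*(3/10))] / 2
Discriminant = 121/100 - 6/5 = 1/100; sqrt = 1/10.
z = (11/10 +/- 1/10) / 2 => z = 3/5 or z = 1/2.
|p1| = 1/2, |p2| = 3/5.
For BIBO stability, all poles must lie inside the unit circle (|p| < 1).
System is STABLE since both |p| < 1.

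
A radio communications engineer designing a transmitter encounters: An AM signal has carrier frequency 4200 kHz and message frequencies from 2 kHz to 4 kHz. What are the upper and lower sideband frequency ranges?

Upper sideband (USB) = fc + [fm_low, fm_high] = 4200 + [2, 4] = [4202, 4204] kHz
Lower sideband (LSB) = fc - [fm_high, fm_low] = 4200 - [4, 2] = [4196, 4198] kHz
Total occupied spectrum: 4196 kHz to 4204 kHz (plus carrier at 4200 kHz)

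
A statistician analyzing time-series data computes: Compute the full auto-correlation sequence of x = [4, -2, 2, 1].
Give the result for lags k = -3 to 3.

r_xx[k] = sum_m x[m]*x[m+k], indexed from 0, for k = -3 to 3:
  r_xx[-3] = x[3]*x[0] = 4
  r_xx[-2] = x[2]*x[0] + x[3]*x[1] = 6
  r_xx[-1] = x[1]*x[0] + x[2]*x[1] + x[3]*x[2] = -10
  r_xx[0] = x[0]*x[0] + x[1]*x[1] + x[2]*x[2] + x[3]*x[3] = 25
  r_xx[1] = x[0]*x[1] + x[1]*x[2] + x[2]*x[3] = -10
  r_xx[2] = x[0]*x[2] + x[1]*x[3] = 6
  r_xx[3] = x[0]*x[3] = 4
r_xx = [4, 6, -10, 25, -10, 6, 4]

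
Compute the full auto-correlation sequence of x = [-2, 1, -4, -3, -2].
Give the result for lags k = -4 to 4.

r_xx[k] = sum_m x[m]*x[m+k], indexed from 0, for k = -4 to 4:
  r_xx[-4] = x[4]*x[0] = 4
  r_xx[-3] = x[3]*x[0] + x[4]*x[1] = 4
  r_xx[-2] = x[2]*x[0] + x[3]*x[1] + x[4]*x[2] = 13
  r_xx[-1] = x[1]*x[0] + x[2]*x[1] + x[3]*x[2] + x[4]*x[3] = 12
  r_xx[0] = x[0]*x[0] + x[1]*x[1] + x[2]*x[2] + x[3]*x[3] + x[4]*x[4] = 34
  r_xx[1] = x[0]*x[1] + x[1]*x[2] + x[2]*x[3] + x[3]*x[4] = 12
  r_xx[2] = x[0]*x[2] + x[1]*x[3] + x[2]*x[4] = 13
  r_xx[3] = x[0]*x[3] + x[1]*x[4] = 4
  r_xx[4] = x[0]*x[4] = 4
r_xx = [4, 4, 13, 12, 34, 12, 13, 4, 4]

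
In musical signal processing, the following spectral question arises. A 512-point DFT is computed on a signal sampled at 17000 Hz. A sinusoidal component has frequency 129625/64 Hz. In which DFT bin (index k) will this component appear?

DFT frequency resolution = f_s/N = 17000/512 = 2125/64 Hz
Bin index k = f_signal / resolution = 129625/64 / 2125/64 = 61
The signal frequency 129625/64 Hz falls in DFT bin k = 61.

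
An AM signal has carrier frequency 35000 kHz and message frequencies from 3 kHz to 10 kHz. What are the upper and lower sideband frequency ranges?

Upper sideband (USB) = fc + [fm_low, fm_high] = 35000 + [3, 10] = [35003, 35010] kHz
Lower sideband (LSB) = fc - [fm_high, fm_low] = 35000 - [10, 3] = [34990, 34997] kHz
Total occupied spectrum: 34990 kHz to 35010 kHz (plus carrier at 35000 kHz)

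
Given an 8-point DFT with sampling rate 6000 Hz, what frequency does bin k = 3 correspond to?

The frequency of DFT bin k is: f_k = k * f_s / N
f_3 = 3 * 6000 / 8 = 2250 Hz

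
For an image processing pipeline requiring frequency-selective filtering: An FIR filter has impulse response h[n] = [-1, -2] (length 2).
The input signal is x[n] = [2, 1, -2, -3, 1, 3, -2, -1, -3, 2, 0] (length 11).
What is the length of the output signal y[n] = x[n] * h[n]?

For linear convolution, the output length is:
len(y) = len(x) + len(h) - 1 = 11 + 2 - 1 = 12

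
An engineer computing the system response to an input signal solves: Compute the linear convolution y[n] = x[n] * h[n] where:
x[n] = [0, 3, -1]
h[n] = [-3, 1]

y[n] = sum_k x[k]*h[n-k]. Output length = len(x) + len(h) - 1 = 3 + 2 - 1 = 4.
y[0] = 0*-3 = 0
y[1] = 3*-3 + 0*1 = -9
y[2] = -1*-3 + 3*1 = 6
y[3] = -1*1 = -1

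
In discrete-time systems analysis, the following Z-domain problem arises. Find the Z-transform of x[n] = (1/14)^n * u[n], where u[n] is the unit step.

The Z-transform of a^n * u[n] is z/(z-a) for |z| > |a|.
Here a = 1/14, so X(z) = z/(z - (1/14)) = 14z/(14z - 1)
ROC: |z| > 1/14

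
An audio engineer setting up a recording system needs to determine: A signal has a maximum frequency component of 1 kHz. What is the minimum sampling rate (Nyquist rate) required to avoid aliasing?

By the Nyquist-Shannon sampling theorem,
the minimum sampling rate (Nyquist rate) must be at least 2 * f_max.
Nyquist rate = 2 * 1 kHz = 2 kHz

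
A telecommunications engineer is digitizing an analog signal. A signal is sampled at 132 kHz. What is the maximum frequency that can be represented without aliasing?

The maximum frequency that can be represented without aliasing
is the Nyquist frequency: f_max = f_s / 2 = 132 kHz / 2 = 66 kHz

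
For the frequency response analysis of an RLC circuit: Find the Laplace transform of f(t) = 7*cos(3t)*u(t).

Standard pair: cos(wt)*u(t) <-> s/(s^2+w^2)
With w = 3: L{7*cos(3t)*u(t)} = 7s/(s^2+9)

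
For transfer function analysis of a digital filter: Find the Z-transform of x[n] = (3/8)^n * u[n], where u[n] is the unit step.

The Z-transform of a^n * u[n] is z/(z-a) for |z| > |a|.
Here a = 3/8, so X(z) = z/(z - (3/8)) = 8z/(8z - 3)
ROC: |z| > 3/8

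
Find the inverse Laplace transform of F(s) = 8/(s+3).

Standard pair: k/(s+a) <-> k*e^(-at)*u(t)
With k=8, a=3: f(t) = 8*e^(-3t)*u(t)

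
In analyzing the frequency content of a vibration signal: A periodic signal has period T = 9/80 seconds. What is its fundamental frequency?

The fundamental frequency is the reciprocal of the period.
f = 1/T = 1/(9/80) = 80/9 Hz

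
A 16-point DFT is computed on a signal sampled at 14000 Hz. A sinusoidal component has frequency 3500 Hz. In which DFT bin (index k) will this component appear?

DFT frequency resolution = f_s/N = 14000/16 = 875 Hz
Bin index k = f_signal / resolution = 3500 / 875 = 4
The signal frequency 3500 Hz falls in DFT bin k = 4.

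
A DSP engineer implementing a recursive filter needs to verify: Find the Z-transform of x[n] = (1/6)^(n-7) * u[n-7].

Time-shifting property: if X(z) = Z{x[n]}, then Z{x[n-d]} = z^(-d) * X(z)
X(z) = z/(z - 1/6) for x[n] = (1/6)^n * u[n]
Z{x[n-7]} = z^(-7) * z/(z - 1/6) = z^(-6)/(z - 1/6)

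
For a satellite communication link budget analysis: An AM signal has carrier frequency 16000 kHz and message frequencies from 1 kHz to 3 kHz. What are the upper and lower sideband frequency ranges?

Upper sideband (USB) = fc + [fm_low, fm_high] = 16000 + [1, 3] = [16001, 16003] kHz
Lower sideband (LSB) = fc - [fm_high, fm_low] = 16000 - [3, 1] = [15997, 15999] kHz
Total occupied spectrum: 15997 kHz to 16003 kHz (plus carrier at 16000 kHz)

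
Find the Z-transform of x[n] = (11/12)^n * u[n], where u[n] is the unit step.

The Z-transform of a^n * u[n] is z/(z-a) for |z| > |a|.
Here a = 11/12, so X(z) = z/(z - (11/12)) = 12z/(12z - 11)
ROC: |z| > 11/12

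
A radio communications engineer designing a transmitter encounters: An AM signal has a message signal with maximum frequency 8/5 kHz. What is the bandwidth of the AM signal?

In AM (double-sideband), the bandwidth is twice the message frequency.
BW = 2 * f_m = 2 * 8/5 kHz = 16/5 kHz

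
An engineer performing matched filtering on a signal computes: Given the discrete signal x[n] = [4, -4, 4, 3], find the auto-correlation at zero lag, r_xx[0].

The auto-correlation at zero lag r_xx[0] equals the signal energy.
r_xx[0] = sum of x[n]^2 = 4^2 + (-4)^2 + 4^2 + 3^2
= 16 + 16 + 16 + 9 = 57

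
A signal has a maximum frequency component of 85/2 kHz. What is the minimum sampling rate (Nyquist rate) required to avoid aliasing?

By the Nyquist-Shannon sampling theorem,
the minimum sampling rate (Nyquist rate) must be at least 2 * f_max.
Nyquist rate = 2 * 85/2 kHz = 85 kHz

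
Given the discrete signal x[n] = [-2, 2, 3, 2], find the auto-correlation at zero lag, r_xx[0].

The auto-correlation at zero lag r_xx[0] equals the signal energy.
r_xx[0] = sum of x[n]^2 = (-2)^2 + 2^2 + 3^2 + 2^2
= 4 + 4 + 9 + 4 = 21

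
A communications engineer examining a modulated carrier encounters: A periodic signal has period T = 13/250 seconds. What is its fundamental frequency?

The fundamental frequency is the reciprocal of the period.
f = 1/T = 1/(13/250) = 250/13 Hz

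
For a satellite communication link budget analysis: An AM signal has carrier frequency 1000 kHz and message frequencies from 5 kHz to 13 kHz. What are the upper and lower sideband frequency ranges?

Upper sideband (USB) = fc + [fm_low, fm_high] = 1000 + [5, 13] = [1005, 1013] kHz
Lower sideband (LSB) = fc - [fm_high, fm_low] = 1000 - [13, 5] = [987, 995] kHz
Total occupied spectrum: 987 kHz to 1013 kHz (plus carrier at 1000 kHz)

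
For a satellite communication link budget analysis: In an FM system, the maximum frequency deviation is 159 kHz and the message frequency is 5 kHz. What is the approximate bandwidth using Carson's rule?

Carson's rule: BW = 2*(delta_f + f_m)
= 2*(159 + 5) kHz = 328 kHz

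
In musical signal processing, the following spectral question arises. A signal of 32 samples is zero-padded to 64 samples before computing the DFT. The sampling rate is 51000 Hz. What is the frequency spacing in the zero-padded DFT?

Original DFT: N = 32, resolution = f_s/N = 51000/32 = 6375/4 Hz
Zero-padded DFT: N = 64, resolution = f_s/N = 51000/64 = 6375/8 Hz
Zero-padding interpolates the spectrum (finer frequency grid)
but does NOT improve the true spectral resolution (ability to resolve close frequencies).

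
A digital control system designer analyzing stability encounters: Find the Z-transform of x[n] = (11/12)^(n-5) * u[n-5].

Time-shifting property: if X(z) = Z{x[n]}, then Z{x[n-d]} = z^(-d) * X(z)
X(z) = z/(z - 11/12) for x[n] = (11/12)^n * u[n]
Z{x[n-5]} = z^(-5) * z/(z - 11/12) = z^(-4)/(z - 11/12)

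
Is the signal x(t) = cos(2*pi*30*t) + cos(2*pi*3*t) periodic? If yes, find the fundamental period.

f1 = 30 Hz, f2 = 3 Hz
Period T1 = 1/30, T2 = 1/3
Ratio T1/T2 = 3/30, which is rational.
The signal is periodic with fundamental period T = 1/GCD(30,3) = 1/3 s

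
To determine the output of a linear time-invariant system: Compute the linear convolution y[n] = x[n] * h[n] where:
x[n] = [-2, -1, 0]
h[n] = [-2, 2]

y[n] = sum_k x[k]*h[n-k]. Output length = len(x) + len(h) - 1 = 3 + 2 - 1 = 4.
y[0] = -2*-2 = 4
y[1] = -1*-2 + -2*2 = -2
y[2] = 0*-2 + -1*2 = -2
y[3] = 0*2 = 0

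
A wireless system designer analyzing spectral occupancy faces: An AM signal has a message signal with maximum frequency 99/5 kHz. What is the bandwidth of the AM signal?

In AM (double-sideband), the bandwidth is twice the message frequency.
BW = 2 * f_m = 2 * 99/5 kHz = 198/5 kHz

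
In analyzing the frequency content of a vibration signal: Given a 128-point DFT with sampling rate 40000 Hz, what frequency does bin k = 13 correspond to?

The frequency of DFT bin k is: f_k = k * f_s / N
f_13 = 13 * 40000 / 128 = 8125/2 Hz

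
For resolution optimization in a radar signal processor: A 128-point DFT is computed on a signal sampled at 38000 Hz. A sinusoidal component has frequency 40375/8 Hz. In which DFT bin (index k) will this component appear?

DFT frequency resolution = f_s/N = 38000/128 = 2375/8 Hz
Bin index k = f_signal / resolution = 40375/8 / 2375/8 = 17
The signal frequency 40375/8 Hz falls in DFT bin k = 17.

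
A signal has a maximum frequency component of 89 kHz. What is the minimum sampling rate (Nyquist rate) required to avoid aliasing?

By the Nyquist-Shannon sampling theorem,
the minimum sampling rate (Nyquist rate) must be at least 2 * f_max.
Nyquist rate = 2 * 89 kHz = 178 kHz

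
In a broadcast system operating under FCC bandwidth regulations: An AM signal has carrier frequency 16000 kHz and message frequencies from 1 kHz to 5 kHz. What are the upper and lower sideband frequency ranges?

Upper sideband (USB) = fc + [fm_low, fm_high] = 16000 + [1, 5] = [16001, 16005] kHz
Lower sideband (LSB) = fc - [fm_high, fm_low] = 16000 - [5, 1] = [15995, 15999] kHz
Total occupied spectrum: 15995 kHz to 16005 kHz (plus carrier at 16000 kHz)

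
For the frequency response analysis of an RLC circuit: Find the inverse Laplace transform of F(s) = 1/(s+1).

Standard pair: k/(s+a) <-> k*e^(-at)*u(t)
With k=1, a=1: f(t) = e^(-t)*u(t)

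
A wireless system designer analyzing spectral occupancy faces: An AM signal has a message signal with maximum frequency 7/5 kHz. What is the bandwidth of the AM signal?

In AM (double-sideband), the bandwidth is twice the message frequency.
BW = 2 * f_m = 2 * 7/5 kHz = 14/5 kHz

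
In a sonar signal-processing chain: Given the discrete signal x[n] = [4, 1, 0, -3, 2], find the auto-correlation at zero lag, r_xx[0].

The auto-correlation at zero lag r_xx[0] equals the signal energy.
r_xx[0] = sum of x[n]^2 = 4^2 + 1^2 + 0^2 + (-3)^2 + 2^2
= 16 + 1 + 0 + 9 + 4 = 30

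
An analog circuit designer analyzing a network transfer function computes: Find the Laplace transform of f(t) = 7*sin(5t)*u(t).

Standard pair: sin(wt)*u(t) <-> w/(s^2+w^2)
With w = 5: L{7*sin(5t)*u(t)} = 35/(s^2+25)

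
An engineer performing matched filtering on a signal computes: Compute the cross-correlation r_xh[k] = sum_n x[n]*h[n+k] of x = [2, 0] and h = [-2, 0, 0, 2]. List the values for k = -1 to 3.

Both sequences indexed from 0 and zero outside their support.
Lags with overlap: k = -1 to 3.
  r_xh[-1] = x[1]*h[0] = 0
  r_xh[0] = x[0]*h[0] + x[1]*h[1] = -4
  r_xh[1] = x[0]*h[1] + x[1]*h[2] = 0
  r_xh[2] = x[0]*h[2] + x[1]*h[3] = 0
  r_xh[3] = x[0]*h[3] = 4
r_xh = [0, -4, 0, 0, 4] (for k = -1, ..., 3)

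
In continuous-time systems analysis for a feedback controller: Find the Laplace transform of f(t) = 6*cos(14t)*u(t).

Standard pair: cos(wt)*u(t) <-> s/(s^2+w^2)
With w = 14: L{6*cos(14t)*u(t)} = 6s/(s^2+196)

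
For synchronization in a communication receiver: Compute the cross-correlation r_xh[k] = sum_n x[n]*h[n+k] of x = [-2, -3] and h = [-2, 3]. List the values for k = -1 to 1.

Both sequences indexed from 0 and zero outside their support.
Lags with overlap: k = -1 to 1.
  r_xh[-1] = x[1]*h[0] = 6
  r_xh[0] = x[0]*h[0] + x[1]*h[1] = -5
  r_xh[1] = x[0]*h[1] = -6
r_xh = [6, -5, -6] (for k = -1, ..., 1)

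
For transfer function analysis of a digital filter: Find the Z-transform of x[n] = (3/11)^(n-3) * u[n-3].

Time-shifting property: if X(z) = Z{x[n]}, then Z{x[n-d]} = z^(-d) * X(z)
X(z) = z/(z - 3/11) for x[n] = (3/11)^n * u[n]
Z{x[n-3]} = z^(-3) * z/(z - 3/11) = z^(-2)/(z - 3/11)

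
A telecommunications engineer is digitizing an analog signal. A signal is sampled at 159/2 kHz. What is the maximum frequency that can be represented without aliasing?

The maximum frequency that can be represented without aliasing
is the Nyquist frequency: f_max = f_s / 2 = 159/2 kHz / 2 = 159/4 kHz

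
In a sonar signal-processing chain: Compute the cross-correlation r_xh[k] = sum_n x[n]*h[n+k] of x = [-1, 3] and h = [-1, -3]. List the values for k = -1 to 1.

Both sequences indexed from 0 and zero outside their support.
Lags with overlap: k = -1 to 1.
  r_xh[-1] = x[1]*h[0] = -3
  r_xh[0] = x[0]*h[0] + x[1]*h[1] = -8
  r_xh[1] = x[0]*h[1] = 3
r_xh = [-3, -8, 3] (for k = -1, ..., 1)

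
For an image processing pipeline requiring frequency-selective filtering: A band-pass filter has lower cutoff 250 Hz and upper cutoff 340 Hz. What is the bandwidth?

Bandwidth = f_high - f_low
= 340 Hz - 250 Hz = 90 Hz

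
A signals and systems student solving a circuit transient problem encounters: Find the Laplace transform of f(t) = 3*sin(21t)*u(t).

Standard pair: sin(wt)*u(t) <-> w/(s^2+w^2)
With w = 21: L{3*sin(21t)*u(t)} = 63/(s^2+441)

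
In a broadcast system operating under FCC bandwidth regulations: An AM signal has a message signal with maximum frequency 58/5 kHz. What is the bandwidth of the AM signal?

In AM (double-sideband), the bandwidth is twice the message frequency.
BW = 2 * f_m = 2 * 58/5 kHz = 116/5 kHz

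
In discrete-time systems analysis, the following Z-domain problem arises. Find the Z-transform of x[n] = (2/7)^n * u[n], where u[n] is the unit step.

The Z-transform of a^n * u[n] is z/(z-a) for |z| > |a|.
Here a = 2/7, so X(z) = z/(z - (2/7)) = 7z/(7z - 2)
ROC: |z| > 2/7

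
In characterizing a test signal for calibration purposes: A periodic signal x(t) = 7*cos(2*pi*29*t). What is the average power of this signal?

Average power of A*cos(wt) is A^2/2.
P = 7^2 / 2 = 49/2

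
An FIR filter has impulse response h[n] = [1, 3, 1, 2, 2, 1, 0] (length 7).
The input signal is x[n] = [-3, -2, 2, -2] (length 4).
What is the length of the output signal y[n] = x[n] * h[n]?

For linear convolution, the output length is:
len(y) = len(x) + len(h) - 1 = 4 + 7 - 1 = 10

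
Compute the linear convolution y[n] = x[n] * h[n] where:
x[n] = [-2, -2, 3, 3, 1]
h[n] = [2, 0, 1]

y[n] = sum_k x[k]*h[n-k]. Output length = len(x) + len(h) - 1 = 5 + 3 - 1 = 7.
y[0] = -2*2 = -4
y[1] = -2*2 + -2*0 = -4
y[2] = 3*2 + -2*0 + -2*1 = 4
y[3] = 3*2 + 3*0 + -2*1 = 4
y[4] = 1*2 + 3*0 + 3*1 = 5
y[5] = 1*0 + 3*1 = 3
y[6] = 1*1 = 1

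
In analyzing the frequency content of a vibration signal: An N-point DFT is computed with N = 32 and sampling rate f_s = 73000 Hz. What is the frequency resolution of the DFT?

DFT frequency resolution = f_s / N
= 73000 / 32 = 9125/4 Hz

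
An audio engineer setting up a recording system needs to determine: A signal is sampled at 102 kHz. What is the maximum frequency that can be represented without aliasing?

The maximum frequency that can be represented without aliasing
is the Nyquist frequency: f_max = f_s / 2 = 102 kHz / 2 = 51 kHz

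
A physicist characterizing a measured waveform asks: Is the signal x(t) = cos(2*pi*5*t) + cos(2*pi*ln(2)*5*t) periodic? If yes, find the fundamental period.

f1 = 5 Hz, f2 = 5*ln(2) Hz
Ratio f2/f1 = ln(2), which is irrational.
Since the frequency ratio is irrational, no common period exists.
The signal is not periodic.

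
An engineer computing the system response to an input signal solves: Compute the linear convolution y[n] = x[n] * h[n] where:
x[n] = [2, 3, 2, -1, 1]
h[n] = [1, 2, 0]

y[n] = sum_k x[k]*h[n-k]. Output length = len(x) + len(h) - 1 = 5 + 3 - 1 = 7.
y[0] = 2*1 = 2
y[1] = 3*1 + 2*2 = 7
y[2] = 2*1 + 3*2 + 2*0 = 8
y[3] = -1*1 + 2*2 + 3*0 = 3
y[4] = 1*1 + -1*2 + 2*0 = -1
y[5] = 1*2 + -1*0 = 2
y[6] = 1*0 = 0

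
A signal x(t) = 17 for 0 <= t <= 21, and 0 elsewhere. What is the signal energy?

Energy = integral of |x(t)|^2 dt over the signal duration
= 17^2 * 21 = 289 * 21 = 6069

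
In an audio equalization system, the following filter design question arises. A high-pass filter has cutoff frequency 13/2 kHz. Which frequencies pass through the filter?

A high-pass filter passes all frequencies above the cutoff frequency 13/2 kHz and attenuates lower frequencies.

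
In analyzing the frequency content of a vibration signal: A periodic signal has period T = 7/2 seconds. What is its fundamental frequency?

The fundamental frequency is the reciprocal of the period.
f = 1/T = 1/(7/2) = 2/7 Hz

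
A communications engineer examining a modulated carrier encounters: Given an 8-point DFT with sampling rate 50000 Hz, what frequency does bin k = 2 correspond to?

The frequency of DFT bin k is: f_k = k * f_s / N
f_2 = 2 * 50000 / 8 = 12500 Hz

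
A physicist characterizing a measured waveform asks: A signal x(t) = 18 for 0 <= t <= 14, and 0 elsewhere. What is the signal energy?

Energy = integral of |x(t)|^2 dt over the signal duration
= 18^2 * 14 = 324 * 14 = 4536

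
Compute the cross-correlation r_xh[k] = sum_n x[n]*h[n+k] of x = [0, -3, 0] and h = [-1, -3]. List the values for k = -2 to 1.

Both sequences indexed from 0 and zero outside their support.
Lags with overlap: k = -2 to 1.
  r_xh[-2] = x[2]*h[0] = 0
  r_xh[-1] = x[1]*h[0] + x[2]*h[1] = 3
  r_xh[0] = x[0]*h[0] + x[1]*h[1] = 9
  r_xh[1] = x[0]*h[1] = 0
r_xh = [0, 3, 9, 0] (for k = -2, ..., 1)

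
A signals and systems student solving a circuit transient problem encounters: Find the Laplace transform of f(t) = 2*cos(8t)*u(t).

Standard pair: cos(wt)*u(t) <-> s/(s^2+w^2)
With w = 8: L{2*cos(8t)*u(t)} = 2s/(s^2+64)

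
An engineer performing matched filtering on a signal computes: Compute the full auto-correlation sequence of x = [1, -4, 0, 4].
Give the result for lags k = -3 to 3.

r_xx[k] = sum_m x[m]*x[m+k], indexed from 0, for k = -3 to 3:
  r_xx[-3] = x[3]*x[0] = 4
  r_xx[-2] = x[2]*x[0] + x[3]*x[1] = -16
  r_xx[-1] = x[1]*x[0] + x[2]*x[1] + x[3]*x[2] = -4
  r_xx[0] = x[0]*x[0] + x[1]*x[1] + x[2]*x[2] + x[3]*x[3] = 33
  r_xx[1] = x[0]*x[1] + x[1]*x[2] + x[2]*x[3] = -4
  r_xx[2] = x[0]*x[2] + x[1]*x[3] = -16
  r_xx[3] = x[0]*x[3] = 4
r_xx = [4, -16, -4, 33, -4, -16, 4]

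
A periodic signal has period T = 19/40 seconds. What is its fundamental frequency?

The fundamental frequency is the reciprocal of the period.
f = 1/T = 1/(19/40) = 40/19 Hz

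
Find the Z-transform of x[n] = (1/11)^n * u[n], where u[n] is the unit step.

The Z-transform of a^n * u[n] is z/(z-a) for |z| > |a|.
Here a = 1/11, so X(z) = z/(z - (1/11)) = 11z/(11z - 1)
ROC: |z| > 1/11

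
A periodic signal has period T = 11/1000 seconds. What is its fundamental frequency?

The fundamental frequency is the reciprocal of the period.
f = 1/T = 1/(11/1000) = 1000/11 Hz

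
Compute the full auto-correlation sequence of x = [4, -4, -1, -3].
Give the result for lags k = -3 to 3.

r_xx[k] = sum_m x[m]*x[m+k], indexed from 0, for k = -3 to 3:
  r_xx[-3] = x[3]*x[0] = -12
  r_xx[-2] = x[2]*x[0] + x[3]*x[1] = 8
  r_xx[-1] = x[1]*x[0] + x[2]*x[1] + x[3]*x[2] = -9
  r_xx[0] = x[0]*x[0] + x[1]*x[1] + x[2]*x[2] + x[3]*x[3] = 42
  r_xx[1] = x[0]*x[1] + x[1]*x[2] + x[2]*x[3] = -9
  r_xx[2] = x[0]*x[2] + x[1]*x[3] = 8
  r_xx[3] = x[0]*x[3] = -12
r_xx = [-12, 8, -9, 42, -9, 8, -12]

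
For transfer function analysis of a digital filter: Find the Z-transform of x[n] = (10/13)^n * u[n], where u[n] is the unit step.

The Z-transform of a^n * u[n] is z/(z-a) for |z| > |a|.
Here a = 10/13, so X(z) = z/(z - (10/13)) = 13z/(13z - 10)
ROC: |z| > 10/13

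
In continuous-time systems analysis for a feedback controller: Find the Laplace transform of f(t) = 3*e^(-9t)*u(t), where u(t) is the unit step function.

Standard Laplace transform pair:
e^(-at)*u(t) <-> 1/(s+a)
With a = 9: L{3*e^(-9t)*u(t)} = 3/(s+9), ROC: Re(s) > -9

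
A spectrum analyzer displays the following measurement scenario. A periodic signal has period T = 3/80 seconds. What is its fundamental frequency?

The fundamental frequency is the reciprocal of the period.
f = 1/T = 1/(3/80) = 80/3 Hz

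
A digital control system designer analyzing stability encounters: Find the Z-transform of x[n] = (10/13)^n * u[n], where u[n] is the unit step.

The Z-transform of a^n * u[n] is z/(z-a) for |z| > |a|.
Here a = 10/13, so X(z) = z/(z - (10/13)) = 13z/(13z - 10)
ROC: |z| > 10/13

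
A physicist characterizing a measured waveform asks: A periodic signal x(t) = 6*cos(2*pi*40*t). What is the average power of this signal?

Average power of A*cos(wt) is A^2/2.
P = 6^2 / 2 = 36/2 = 18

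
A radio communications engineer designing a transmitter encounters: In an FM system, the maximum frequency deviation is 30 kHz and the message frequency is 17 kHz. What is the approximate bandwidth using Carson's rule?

Carson's rule: BW = 2*(delta_f + f_m)
= 2*(30 + 17) kHz = 94 kHz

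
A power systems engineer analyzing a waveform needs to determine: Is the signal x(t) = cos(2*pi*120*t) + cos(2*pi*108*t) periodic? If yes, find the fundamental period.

f1 = 120 Hz, f2 = 108 Hz
Period T1 = 1/120, T2 = 1/108
Ratio T1/T2 = 108/120, which is rational.
The signal is periodic with fundamental period T = 1/GCD(120,108) = 1/12 s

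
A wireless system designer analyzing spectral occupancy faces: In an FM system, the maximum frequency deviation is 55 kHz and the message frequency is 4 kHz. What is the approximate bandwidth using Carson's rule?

Carson's rule: BW = 2*(delta_f + f_m)
= 2*(55 + 4) kHz = 118 kHz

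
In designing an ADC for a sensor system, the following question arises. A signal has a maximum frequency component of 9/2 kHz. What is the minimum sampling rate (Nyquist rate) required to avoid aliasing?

By the Nyquist-Shannon sampling theorem,
the minimum sampling rate (Nyquist rate) must be at least 2 * f_max.
Nyquist rate = 2 * 9/2 kHz = 9 kHz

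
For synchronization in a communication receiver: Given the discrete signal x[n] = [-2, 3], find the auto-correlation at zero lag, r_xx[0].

The auto-correlation at zero lag r_xx[0] equals the signal energy.
r_xx[0] = sum of x[n]^2 = (-2)^2 + 3^2
= 4 + 9 = 13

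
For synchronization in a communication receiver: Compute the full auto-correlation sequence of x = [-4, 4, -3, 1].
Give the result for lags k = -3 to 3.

r_xx[k] = sum_m x[m]*x[m+k], indexed from 0, for k = -3 to 3:
  r_xx[-3] = x[3]*x[0] = -4
  r_xx[-2] = x[2]*x[0] + x[3]*x[1] = 16
  r_xx[-1] = x[1]*x[0] + x[2]*x[1] + x[3]*x[2] = -31
  r_xx[0] = x[0]*x[0] + x[1]*x[1] + x[2]*x[2] + x[3]*x[3] = 42
  r_xx[1] = x[0]*x[1] + x[1]*x[2] + x[2]*x[3] = -31
  r_xx[2] = x[0]*x[2] + x[1]*x[3] = 16
  r_xx[3] = x[0]*x[3] = -4
r_xx = [-4, 16, -31, 42, -31, 16, -4]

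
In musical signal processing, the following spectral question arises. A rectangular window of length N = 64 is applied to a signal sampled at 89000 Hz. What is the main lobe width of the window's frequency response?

For a rectangular window of length N,
the main lobe width in frequency is 2*f_s/N.
= 2*89000/64 = 11125/4 Hz
This determines the minimum frequency separation for resolving two sinusoids.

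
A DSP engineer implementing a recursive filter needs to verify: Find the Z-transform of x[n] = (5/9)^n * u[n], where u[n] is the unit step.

The Z-transform of a^n * u[n] is z/(z-a) for |z| > |a|.
Here a = 5/9, so X(z) = z/(z - (5/9)) = 9z/(9z - 5)
ROC: |z| > 5/9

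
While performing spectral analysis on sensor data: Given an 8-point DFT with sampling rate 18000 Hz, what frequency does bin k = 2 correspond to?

The frequency of DFT bin k is: f_k = k * f_s / N
f_2 = 2 * 18000 / 8 = 4500 Hz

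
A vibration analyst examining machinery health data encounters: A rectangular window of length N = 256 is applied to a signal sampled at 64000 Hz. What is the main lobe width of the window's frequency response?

For a rectangular window of length N,
the main lobe width in frequency is 2*f_s/N.
= 2*64000/256 = 500 Hz
This determines the minimum frequency separation for resolving two sinusoids.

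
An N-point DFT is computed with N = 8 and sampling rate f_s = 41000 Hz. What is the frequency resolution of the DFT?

DFT frequency resolution = f_s / N
= 41000 / 8 = 5125 Hz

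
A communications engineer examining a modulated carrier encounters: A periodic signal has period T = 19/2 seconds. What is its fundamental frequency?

The fundamental frequency is the reciprocal of the period.
f = 1/T = 1/(19/2) = 2/19 Hz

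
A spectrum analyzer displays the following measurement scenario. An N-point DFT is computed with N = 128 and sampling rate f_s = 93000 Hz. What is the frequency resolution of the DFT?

DFT frequency resolution = f_s / N
= 93000 / 128 = 11625/16 Hz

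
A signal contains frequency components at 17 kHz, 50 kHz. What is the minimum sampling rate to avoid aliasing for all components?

The highest frequency component is f_max = 50 kHz.
Nyquist rate = 2 * f_max = 2 * 50 kHz = 100 kHz.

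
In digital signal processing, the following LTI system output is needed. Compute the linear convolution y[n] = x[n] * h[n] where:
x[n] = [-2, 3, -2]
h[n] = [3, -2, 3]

y[n] = sum_k x[k]*h[n-k]. Output length = len(x) + len(h) - 1 = 3 + 3 - 1 = 5.
y[0] = -2*3 = -6
y[1] = 3*3 + -2*-2 = 13
y[2] = -2*3 + 3*-2 + -2*3 = -18
y[3] = -2*-2 + 3*3 = 13
y[4] = -2*3 = -6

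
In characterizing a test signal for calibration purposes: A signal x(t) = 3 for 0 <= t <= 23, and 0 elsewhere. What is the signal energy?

Energy = integral of |x(t)|^2 dt over the signal duration
= 3^2 * 23 = 9 * 23 = 207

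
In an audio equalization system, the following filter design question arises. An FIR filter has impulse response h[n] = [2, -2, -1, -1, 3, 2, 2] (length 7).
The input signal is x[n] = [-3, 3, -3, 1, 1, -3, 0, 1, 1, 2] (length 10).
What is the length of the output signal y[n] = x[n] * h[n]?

For linear convolution, the output length is:
len(y) = len(x) + len(h) - 1 = 10 + 7 - 1 = 16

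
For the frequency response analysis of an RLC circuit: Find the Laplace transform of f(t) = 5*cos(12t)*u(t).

Standard pair: cos(wt)*u(t) <-> s/(s^2+w^2)
With w = 12: L{5*cos(12t)*u(t)} = 5s/(s^2+144)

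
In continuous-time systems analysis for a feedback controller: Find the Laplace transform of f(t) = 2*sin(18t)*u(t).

Standard pair: sin(wt)*u(t) <-> w/(s^2+w^2)
With w = 18: L{2*sin(18t)*u(t)} = 36/(s^2+324)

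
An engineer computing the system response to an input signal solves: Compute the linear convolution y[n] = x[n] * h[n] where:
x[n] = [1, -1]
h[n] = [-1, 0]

y[n] = sum_k x[k]*h[n-k]. Output length = len(x) + len(h) - 1 = 2 + 2 - 1 = 3.
y[0] = 1*-1 = -1
y[1] = -1*-1 + 1*0 = 1
y[2] = -1*0 = 0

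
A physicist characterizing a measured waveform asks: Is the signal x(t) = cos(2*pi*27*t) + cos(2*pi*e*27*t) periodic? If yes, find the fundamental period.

f1 = 27 Hz, f2 = 27*e Hz
Ratio f2/f1 = e, which is irrational.
Since the frequency ratio is irrational, no common period exists.
The signal is not periodic.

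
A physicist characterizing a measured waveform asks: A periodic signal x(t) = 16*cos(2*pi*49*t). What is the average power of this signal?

Average power of A*cos(wt) is A^2/2.
P = 16^2 / 2 = 256/2 = 128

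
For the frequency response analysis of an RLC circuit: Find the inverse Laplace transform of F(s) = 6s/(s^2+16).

Standard pair: s/(s^2+w^2) <-> cos(wt)*u(t)
With k=6, w=4: f(t) = 6*cos(4t)*u(t)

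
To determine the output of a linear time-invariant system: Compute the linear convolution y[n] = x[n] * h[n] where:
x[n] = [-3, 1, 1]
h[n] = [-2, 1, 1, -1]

y[n] = sum_k x[k]*h[n-k]. Output length = len(x) + len(h) - 1 = 3 + 4 - 1 = 6.
y[0] = -3*-2 = 6
y[1] = 1*-2 + -3*1 = -5
y[2] = 1*-2 + 1*1 + -3*1 = -4
y[3] = 1*1 + 1*1 + -3*-1 = 5
y[4] = 1*1 + 1*-1 = 0
y[5] = 1*-1 = -1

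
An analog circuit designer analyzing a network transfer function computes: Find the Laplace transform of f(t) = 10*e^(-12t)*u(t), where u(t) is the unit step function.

Standard Laplace transform pair:
e^(-at)*u(t) <-> 1/(s+a)
With a = 12: L{10*e^(-12t)*u(t)} = 10/(s+12), ROC: Re(s) > -12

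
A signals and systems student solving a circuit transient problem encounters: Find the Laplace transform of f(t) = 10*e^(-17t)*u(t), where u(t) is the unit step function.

Standard Laplace transform pair:
e^(-at)*u(t) <-> 1/(s+a)
With a = 17: L{10*e^(-17t)*u(t)} = 10/(s+17), ROC: Re(s) > -17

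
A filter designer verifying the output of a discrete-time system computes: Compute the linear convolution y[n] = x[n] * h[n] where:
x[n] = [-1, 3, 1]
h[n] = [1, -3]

y[n] = sum_k x[k]*h[n-k]. Output length = len(x) + len(h) - 1 = 3 + 2 - 1 = 4.
y[0] = -1*1 = -1
y[1] = 3*1 + -1*-3 = 6
y[2] = 1*1 + 3*-3 = -8
y[3] = 1*-3 = -3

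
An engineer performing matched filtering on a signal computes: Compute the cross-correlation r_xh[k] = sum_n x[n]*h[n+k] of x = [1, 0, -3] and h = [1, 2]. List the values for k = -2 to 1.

Both sequences indexed from 0 and zero outside their support.
Lags with overlap: k = -2 to 1.
  r_xh[-2] = x[2]*h[0] = -3
  r_xh[-1] = x[1]*h[0] + x[2]*h[1] = -6
  r_xh[0] = x[0]*h[0] + x[1]*h[1] = 1
  r_xh[1] = x[0]*h[1] = 2
r_xh = [-3, -6, 1, 2] (for k = -2, ..., 1)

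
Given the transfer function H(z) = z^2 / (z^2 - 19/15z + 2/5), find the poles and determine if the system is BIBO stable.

Poles are roots of the denominator: z^2 - 19/15z + 2/5 = 0.
Quadratic formula: z = [-(-19/15) +/- sqrt((-19/15)^2 - 4*(2/5))] / 2
Discriminant = 361/225 - 8/5 = 1/225; sqrt = 1/15.
z = (19/15 +/- 1/15) / 2 => z = 2/3 or z = 3/5.
|p1| = 3/5, |p2| = 2/3.
For BIBO stability, all poles must lie inside the unit circle (|p| < 1).
System is STABLE since both |p| < 1.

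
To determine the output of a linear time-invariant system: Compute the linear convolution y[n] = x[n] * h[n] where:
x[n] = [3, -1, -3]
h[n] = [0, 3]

y[n] = sum_k x[k]*h[n-k]. Output length = len(x) + len(h) - 1 = 3 + 2 - 1 = 4.
y[0] = 3*0 = 0
y[1] = -1*0 + 3*3 = 9
y[2] = -3*0 + -1*3 = -3
y[3] = -3*3 = -9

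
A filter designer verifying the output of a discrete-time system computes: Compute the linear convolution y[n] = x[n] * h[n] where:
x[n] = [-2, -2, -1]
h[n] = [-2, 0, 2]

y[n] = sum_k x[k]*h[n-k]. Output length = len(x) + len(h) - 1 = 3 + 3 - 1 = 5.
y[0] = -2*-2 = 4
y[1] = -2*-2 + -2*0 = 4
y[2] = -1*-2 + -2*0 + -2*2 = -2
y[3] = -1*0 + -2*2 = -4
y[4] = -1*2 = -2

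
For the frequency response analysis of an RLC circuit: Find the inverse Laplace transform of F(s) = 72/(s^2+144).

Standard pair: w/(s^2+w^2) <-> sin(wt)*u(t)
Recognize w^2 = 144, so w = 12; numerator 72 = 6*12.
f(t) = 6*sin(12t)*u(t)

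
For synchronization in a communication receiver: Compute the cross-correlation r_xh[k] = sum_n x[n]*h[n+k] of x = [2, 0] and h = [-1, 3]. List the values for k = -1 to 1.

Both sequences indexed from 0 and zero outside their support.
Lags with overlap: k = -1 to 1.
  r_xh[-1] = x[1]*h[0] = 0
  r_xh[0] = x[0]*h[0] + x[1]*h[1] = -2
  r_xh[1] = x[0]*h[1] = 6
r_xh = [0, -2, 6] (for k = -1, ..., 1)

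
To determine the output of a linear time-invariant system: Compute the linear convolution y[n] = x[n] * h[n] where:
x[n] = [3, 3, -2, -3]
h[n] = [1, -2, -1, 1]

y[n] = sum_k x[k]*h[n-k]. Output length = len(x) + len(h) - 1 = 4 + 4 - 1 = 7.
y[0] = 3*1 = 3
y[1] = 3*1 + 3*-2 = -3
y[2] = -2*1 + 3*-2 + 3*-1 = -11
y[3] = -3*1 + -2*-2 + 3*-1 + 3*1 = 1
y[4] = -3*-2 + -2*-1 + 3*1 = 11
y[5] = -3*-1 + -2*1 = 1
y[6] = -3*1 = -3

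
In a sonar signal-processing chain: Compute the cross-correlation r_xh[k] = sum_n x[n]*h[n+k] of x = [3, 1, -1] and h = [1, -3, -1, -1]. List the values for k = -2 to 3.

Both sequences indexed from 0 and zero outside their support.
Lags with overlap: k = -2 to 3.
  r_xh[-2] = x[2]*h[0] = -1
  r_xh[-1] = x[1]*h[0] + x[2]*h[1] = 4
  r_xh[0] = x[0]*h[0] + x[1]*h[1] + x[2]*h[2] = 1
  r_xh[1] = x[0]*h[1] + x[1]*h[2] + x[2]*h[3] = -9
  r_xh[2] = x[0]*h[2] + x[1]*h[3] = -4
  r_xh[3] = x[0]*h[3] = -3
r_xh = [-1, 4, 1, -9, -4, -3] (for k = -2, ..., 3)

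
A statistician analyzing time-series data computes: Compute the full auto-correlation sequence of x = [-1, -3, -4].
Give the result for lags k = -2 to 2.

r_xx[k] = sum_m x[m]*x[m+k], indexed from 0, for k = -2 to 2:
  r_xx[-2] = x[2]*x[0] = 4
  r_xx[-1] = x[1]*x[0] + x[2]*x[1] = 15
  r_xx[0] = x[0]*x[0] + x[1]*x[1] + x[2]*x[2] = 26
  r_xx[1] = x[0]*x[1] + x[1]*x[2] = 15
  r_xx[2] = x[0]*x[2] = 4
r_xx = [4, 15, 26, 15, 4]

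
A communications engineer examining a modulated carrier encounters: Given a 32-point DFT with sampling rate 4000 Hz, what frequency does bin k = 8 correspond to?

The frequency of DFT bin k is: f_k = k * f_s / N
f_8 = 8 * 4000 / 32 = 1000 Hz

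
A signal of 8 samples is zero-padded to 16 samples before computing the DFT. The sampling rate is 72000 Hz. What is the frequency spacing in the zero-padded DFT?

Original DFT: N = 8, resolution = f_s/N = 72000/8 = 9000 Hz
Zero-padded DFT: N = 16, resolution = f_s/N = 72000/16 = 4500 Hz
Zero-padding interpolates the spectrum (finer frequency grid)
but does NOT improve the true spectral resolution (ability to resolve close frequencies).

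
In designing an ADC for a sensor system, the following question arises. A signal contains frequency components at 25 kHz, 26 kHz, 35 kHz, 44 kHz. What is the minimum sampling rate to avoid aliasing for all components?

The highest frequency component is f_max = 44 kHz.
Nyquist rate = 2 * f_max = 2 * 44 kHz = 88 kHz.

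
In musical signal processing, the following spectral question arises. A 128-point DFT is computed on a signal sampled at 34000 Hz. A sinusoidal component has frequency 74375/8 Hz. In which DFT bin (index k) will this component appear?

DFT frequency resolution = f_s/N = 34000/128 = 2125/8 Hz
Bin index k = f_signal / resolution = 74375/8 / 2125/8 = 35
The signal frequency 74375/8 Hz falls in DFT bin k = 35.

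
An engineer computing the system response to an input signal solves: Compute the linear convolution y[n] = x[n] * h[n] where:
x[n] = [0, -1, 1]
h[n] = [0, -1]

y[n] = sum_k x[k]*h[n-k]. Output length = len(x) + len(h) - 1 = 3 + 2 - 1 = 4.
y[0] = 0*0 = 0
y[1] = -1*0 + 0*-1 = 0
y[2] = 1*0 + -1*-1 = 1
y[3] = 1*-1 = -1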